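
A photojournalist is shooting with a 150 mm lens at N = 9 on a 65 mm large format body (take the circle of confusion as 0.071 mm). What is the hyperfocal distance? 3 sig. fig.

35.4 m

Hyperfocal distance H = f²/(N·c) + f = 150²/(9 × 0.071) + 150 = 22500/0.639 + 150 ≈ 35361.3 mm ≈ 35.4 m.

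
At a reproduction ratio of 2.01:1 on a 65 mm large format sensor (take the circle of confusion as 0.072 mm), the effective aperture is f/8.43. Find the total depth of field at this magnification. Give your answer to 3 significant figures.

At magnification m, DoF ≈ 2·N_eff·c/m² = 2 × 8.43 × 0.072 / 2.01² = 1.214 / 4.04 ≈ 0.3 mm.

0.300 mm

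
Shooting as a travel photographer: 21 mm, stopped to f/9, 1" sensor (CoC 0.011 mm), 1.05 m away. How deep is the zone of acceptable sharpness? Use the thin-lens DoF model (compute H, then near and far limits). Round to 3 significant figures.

0.512 m

Hyperfocal distance H = f²/(N·c) + f = 21²/(9 × 0.011) + 21 = 441/0.099 + 21 ≈ 4475.5 mm ≈ 4.476 m.
Near limit Dn = s·(H − f)/(H + s − 2f) = 1050 × (4475.5 − 21) / (4475.5 + 1050 − 2 × 21) = 1050 × 4454.5 / 5483.5 ≈ 852.97 mm.
Far limit Df = s·(H − f)/(H − s) = 1050 × (4475.5 − 21) / (4475.5 − 1050) = 1050 × 4454.5 / 3425.5 ≈ 1365.41 mm.
Depth of field = Df − Dn = 1365.41 − 852.97 ≈ 512.44 mm ≈ 0.512 m.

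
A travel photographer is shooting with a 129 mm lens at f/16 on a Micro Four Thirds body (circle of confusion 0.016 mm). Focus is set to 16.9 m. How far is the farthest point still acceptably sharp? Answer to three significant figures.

Hyperfocal distance H = f²/(N·c) + f = 129²/(16 × 0.016) + 129 = 16641/0.256 + 129 ≈ 65132.9 mm ≈ 65.13 m.
Far limit Df = s·(H − f)/(H − s) = 16900 × (65132.9 − 129) / (65132.9 − 16900) = 16900 × 65003.9 / 48232.9 ≈ 22776 mm ≈ 22.8 m.

22.8 m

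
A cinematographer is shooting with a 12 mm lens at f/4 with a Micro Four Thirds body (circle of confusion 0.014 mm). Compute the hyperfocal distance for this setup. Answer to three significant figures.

2.58 m

Hyperfocal distance H = f²/(N·c) + f = 12²/(4 × 0.014) + 12 = 144/0.056 + 12 ≈ 2583.4 mm ≈ 2.58 m.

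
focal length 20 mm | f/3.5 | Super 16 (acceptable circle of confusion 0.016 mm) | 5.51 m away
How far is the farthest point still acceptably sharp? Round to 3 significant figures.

Hyperfocal distance H = f²/(N·c) + f = 20²/(3.5 × 0.016) + 20 = 400/0.056 + 20 ≈ 7162.9 mm ≈ 7.163 m.
Far limit Df = s·(H − f)/(H − s) = 5510 × (7162.9 − 20) / (7162.9 − 5510) = 5510 × 7142.9 / 1652.9 ≈ 23812 mm ≈ 23.8 m.

23.8 m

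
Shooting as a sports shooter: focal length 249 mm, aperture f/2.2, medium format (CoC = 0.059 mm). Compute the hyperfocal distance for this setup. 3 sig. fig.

478 m

Hyperfocal distance H = f²/(N·c) + f = 249²/(2.2 × 0.059) + 249 = 62001/0.1298 + 249 ≈ 477914.6 mm ≈ 478 m.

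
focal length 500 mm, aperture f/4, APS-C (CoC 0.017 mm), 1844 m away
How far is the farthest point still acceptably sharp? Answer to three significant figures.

3700 m

Hyperfocal distance H = f²/(N·c) + f = 500²/(4 × 0.017) + 500 = 250000/0.068 + 500 ≈ 3676970.6 mm ≈ 3677 m.
Far limit Df = s·(H − f)/(H − s) = 1844000 × (3676970.6 − 500) / (3676970.6 − 1844000) = 1844000 × 3676470.6 / 1832970.6 ≈ 3698593 mm ≈ 3700 m.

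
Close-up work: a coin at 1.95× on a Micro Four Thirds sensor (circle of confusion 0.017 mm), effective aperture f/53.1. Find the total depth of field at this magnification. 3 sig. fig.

0.475 mm

At magnification m, DoF ≈ 2·N_eff·c/m² = 2 × 53.1 × 0.017 / 1.95² = 1.805 / 3.802 ≈ 0.475 mm.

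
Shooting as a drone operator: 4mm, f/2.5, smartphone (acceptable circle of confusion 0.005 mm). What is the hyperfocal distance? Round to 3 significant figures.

1.28 m

Hyperfocal distance H = f²/(N·c) + f = 4²/(2.5 × 0.005) + 4 = 16/0.0125 + 4 ≈ 1284.0 mm ≈ 1.28 m.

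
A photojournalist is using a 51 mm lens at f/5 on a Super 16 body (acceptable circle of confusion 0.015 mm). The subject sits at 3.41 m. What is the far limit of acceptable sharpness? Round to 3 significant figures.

Hyperfocal distance H = f²/(N·c) + f = 51²/(5 × 0.015) + 51 = 2601/0.075 + 51 ≈ 34731.0 mm ≈ 34.73 m.
Far limit Df = s·(H − f)/(H − s) = 3410 × (34731.0 − 51) / (34731.0 − 3410) = 3410 × 34680.0 / 31321.0 ≈ 3775.7 mm ≈ 3.78 m.

3.78 m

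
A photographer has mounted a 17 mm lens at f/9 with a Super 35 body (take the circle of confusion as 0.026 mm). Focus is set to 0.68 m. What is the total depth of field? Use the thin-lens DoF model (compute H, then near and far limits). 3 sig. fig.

Hyperfocal distance H = f²/(N·c) + f = 17²/(9 × 0.026) + 17 = 289/0.234 + 17 ≈ 1252.0 mm ≈ 1.252 m.
Near limit Dn = s·(H − f)/(H + s − 2f) = 680 × (1252.0 − 17) / (1252.0 + 680 − 2 × 17) = 680 × 1235.0 / 1898.0 ≈ 442.5 mm.
Far limit Df = s·(H − f)/(H − s) = 680 × (1252.0 − 17) / (1252.0 − 680) = 680 × 1235.0 / 572.0 ≈ 1468.1 mm.
Depth of field = Df − Dn = 1468.1 − 442.5 ≈ 1025.6 mm ≈ 1.03 m.

1.03 m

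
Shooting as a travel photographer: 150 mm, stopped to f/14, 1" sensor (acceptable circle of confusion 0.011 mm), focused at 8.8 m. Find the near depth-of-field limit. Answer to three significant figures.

8.31 m

Hyperfocal distance H = f²/(N·c) + f = 150²/(14 × 0.011) + 150 = 22500/0.154 + 150 ≈ 146253.9 mm ≈ 146.3 m.
Near limit Dn = s·(H − f)/(H + s − 2f) = 8800 × (146253.9 − 150) / (146253.9 + 8800 − 2 × 150) = 8800 × 146103.9 / 154753.9 ≈ 8308.1 mm ≈ 8.31 m.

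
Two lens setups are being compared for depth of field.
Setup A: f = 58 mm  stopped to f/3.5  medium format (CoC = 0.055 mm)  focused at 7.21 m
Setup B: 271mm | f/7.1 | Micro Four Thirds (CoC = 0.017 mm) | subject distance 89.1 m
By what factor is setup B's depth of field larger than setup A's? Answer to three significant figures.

Setup A: H = 58²/(3.5×0.055) + 58 ≈ 17533.3 mm; DoF = Df − Dn = 12205.1 − 5116.2 ≈ 7088.9 mm.
Setup B: H = 271²/(7.1×0.017) + 271 ≈ 608730.0 mm; DoF = Df − Dn = 104331 − 77749 ≈ 26582 mm.
Ratio = 26582 / 7088.9 ≈ 3.75.

3.75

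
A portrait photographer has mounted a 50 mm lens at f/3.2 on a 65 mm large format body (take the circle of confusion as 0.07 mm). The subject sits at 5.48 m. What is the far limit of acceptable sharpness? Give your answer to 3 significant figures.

10.7 m

Hyperfocal distance H = f²/(N·c) + f = 50²/(3.2 × 0.07) + 50 = 2500/0.224 + 50 ≈ 11210.7 mm ≈ 11.21 m.
Far limit Df = s·(H − f)/(H − s) = 5480 × (11210.7 − 50) / (11210.7 − 5480) = 5480 × 11160.7 / 5730.7 ≈ 10672 mm ≈ 10.7 m.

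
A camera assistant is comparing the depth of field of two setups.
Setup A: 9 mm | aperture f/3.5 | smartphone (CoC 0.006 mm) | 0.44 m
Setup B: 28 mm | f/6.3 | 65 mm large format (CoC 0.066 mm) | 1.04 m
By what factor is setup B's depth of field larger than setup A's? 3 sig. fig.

Setup A: H = 9²/(3.5×0.006) + 9 ≈ 3866.1 mm; DoF = Df − Dn = 495.351 − 395.776 ≈ 99.575 mm.
Setup B: H = 28²/(6.3×0.066) + 28 ≈ 1913.5 mm; DoF = Df − Dn = 2244.9 − 676.8 ≈ 1568.1 mm.
Ratio = 1568.1 / 99.575 ≈ 15.7.

15.7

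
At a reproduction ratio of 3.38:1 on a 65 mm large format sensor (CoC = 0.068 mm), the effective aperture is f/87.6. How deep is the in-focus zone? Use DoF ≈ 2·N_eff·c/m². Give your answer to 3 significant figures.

1.04 mm

At magnification m, DoF ≈ 2·N_eff·c/m² = 2 × 87.6 × 0.068 / 3.38² = 11.91 / 11.42 ≈ 1.04 mm.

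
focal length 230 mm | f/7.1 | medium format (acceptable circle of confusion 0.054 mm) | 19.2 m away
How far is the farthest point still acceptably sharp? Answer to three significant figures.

22.3 m

Hyperfocal distance H = f²/(N·c) + f = 230²/(7.1 × 0.054) + 230 = 52900/0.3834 + 230 ≈ 138206.0 mm ≈ 138.2 m.
Far limit Df = s·(H − f)/(H − s) = 19200 × (138206.0 − 230) / (138206.0 − 19200) = 19200 × 137976.0 / 119006.0 ≈ 22261 mm ≈ 22.3 m.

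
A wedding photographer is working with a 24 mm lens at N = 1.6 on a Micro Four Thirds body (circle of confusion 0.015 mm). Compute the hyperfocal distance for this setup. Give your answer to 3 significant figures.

24.0 m

Hyperfocal distance H = f²/(N·c) + f = 24²/(1.6 × 0.015) + 24 = 576/0.024 + 24 ≈ 24024.0 mm ≈ 24.0 m.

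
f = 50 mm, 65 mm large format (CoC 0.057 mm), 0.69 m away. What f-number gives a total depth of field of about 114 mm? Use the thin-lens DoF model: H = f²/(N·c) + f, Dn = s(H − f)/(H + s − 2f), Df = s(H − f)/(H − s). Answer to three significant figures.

f/5.62

Write h = H − f = f²/(N·c). The thin-lens limits are Dn = s·h/(h + (s−f)) and Df = s·h/(h − (s−f)), so DoF = Df − Dn = 2·s·(s−f)·h / (h² − (s−f)²).
That is a quadratic in h: DoF·h² − 2·s·(s−f)·h − DoF·(s−f)² = 0 ⇒ h = (s−f)·(s + √(s² + DoF²)) / DoF = 640 × (690 + √(690² + 114²)) / 114 = 640 × (690 + 699.354) / 114 ≈ 7799.9 mm.
Then N = f²/(c·h) = 50² / (0.057 × 7799.9) = 2500 / 444.59 ≈ 5.62.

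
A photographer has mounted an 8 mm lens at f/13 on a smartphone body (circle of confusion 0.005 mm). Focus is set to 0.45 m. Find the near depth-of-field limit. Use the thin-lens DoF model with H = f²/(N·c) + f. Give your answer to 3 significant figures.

311 mm

Hyperfocal distance H = f²/(N·c) + f = 8²/(13 × 0.005) + 8 = 64/0.065 + 8 ≈ 992.6 mm ≈ 0.993 m.
Near limit Dn = s·(H − f)/(H + s − 2f) = 450 × (992.6 − 8) / (992.6 + 450 − 2 × 8) = 450 × 984.6 / 1426.6 ≈ 310.58 mm.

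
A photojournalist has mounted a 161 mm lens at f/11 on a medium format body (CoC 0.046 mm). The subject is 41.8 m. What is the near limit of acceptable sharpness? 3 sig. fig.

23.1 m

Hyperfocal distance H = f²/(N·c) + f = 161²/(11 × 0.046) + 161 = 25921/0.506 + 161 ≈ 51388.3 mm ≈ 51.39 m.
Near limit Dn = s·(H − f)/(H + s − 2f) = 41800 × (51388.3 − 161) / (51388.3 + 41800 − 2 × 161) = 41800 × 51227.3 / 92866.3 ≈ 23058 mm ≈ 23.1 m.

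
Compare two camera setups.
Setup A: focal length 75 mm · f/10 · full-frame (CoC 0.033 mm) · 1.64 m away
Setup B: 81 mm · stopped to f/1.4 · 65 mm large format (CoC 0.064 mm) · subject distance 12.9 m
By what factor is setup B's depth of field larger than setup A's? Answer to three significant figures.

15.3

Setup A: H = 75²/(10×0.033) + 75 ≈ 17120.5 mm; DoF = Df − Dn = 1805.80 − 1502.09 ≈ 303.71 mm.
Setup B: H = 81²/(1.4×0.064) + 81 ≈ 73306.4 mm; DoF = Df − Dn = 15637.5 − 10978.1 ≈ 4659.4 mm.
Ratio = 4659.4 / 303.71 ≈ 15.3.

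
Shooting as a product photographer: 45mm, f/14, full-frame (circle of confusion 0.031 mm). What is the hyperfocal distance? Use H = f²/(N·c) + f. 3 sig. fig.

Hyperfocal distance H = f²/(N·c) + f = 45²/(14 × 0.031) + 45 = 2025/0.434 + 45 ≈ 4710.9 mm ≈ 4.71 m.

4.71 m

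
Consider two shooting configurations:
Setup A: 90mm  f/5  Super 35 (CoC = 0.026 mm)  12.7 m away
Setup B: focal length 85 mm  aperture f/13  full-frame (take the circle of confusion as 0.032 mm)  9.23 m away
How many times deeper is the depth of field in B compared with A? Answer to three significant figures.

2.51

Setup A: H = 90²/(5×0.026) + 90 ≈ 62397.7 mm; DoF = Df − Dn = 15922.4 − 10562.4 ≈ 5360.0 mm.
Setup B: H = 85²/(13×0.032) + 85 ≈ 17452.8 mm; DoF = Df − Dn = 19495 − 6046 ≈ 13449 mm.
Ratio = 13449 / 5360.0 ≈ 2.51.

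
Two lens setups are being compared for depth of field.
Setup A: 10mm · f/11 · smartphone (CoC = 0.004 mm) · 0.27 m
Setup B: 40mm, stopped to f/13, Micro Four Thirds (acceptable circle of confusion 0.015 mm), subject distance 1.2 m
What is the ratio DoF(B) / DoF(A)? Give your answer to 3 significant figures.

5.53

Setup A: H = 10²/(11×0.004) + 10 ≈ 2282.7 mm; DoF = Df − Dn = 304.878 − 242.283 ≈ 62.595 mm.
Setup B: H = 40²/(13×0.015) + 40 ≈ 8245.1 mm; DoF = Df − Dn = 1397.58 − 1051.36 ≈ 346.22 mm.
Ratio = 346.22 / 62.595 ≈ 5.53.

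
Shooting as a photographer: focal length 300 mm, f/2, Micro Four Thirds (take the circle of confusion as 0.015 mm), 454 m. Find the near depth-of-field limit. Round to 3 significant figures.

394 m

Hyperfocal distance H = f²/(N·c) + f = 300²/(2 × 0.015) + 300 = 90000/0.03 + 300 ≈ 3000300.0 mm ≈ 3000 m.
Near limit Dn = s·(H − f)/(H + s − 2f) = 454000 × (3000300.0 − 300) / (3000300.0 + 454000 − 2 × 300) = 454000 × 3000000.0 / 3453700.0 ≈ 394360 mm ≈ 394 m.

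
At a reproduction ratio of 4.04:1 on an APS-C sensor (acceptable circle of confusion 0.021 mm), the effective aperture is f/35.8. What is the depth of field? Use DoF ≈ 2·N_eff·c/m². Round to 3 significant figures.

0.0921 mm

At magnification m, DoF ≈ 2·N_eff·c/m² = 2 × 35.8 × 0.021 / 4.04² = 1.504 / 16.32 ≈ 0.0921 mm.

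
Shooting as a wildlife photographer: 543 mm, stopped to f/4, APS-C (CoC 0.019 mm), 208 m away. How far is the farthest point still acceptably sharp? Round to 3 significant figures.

220 m

Hyperfocal distance H = f²/(N·c) + f = 543²/(4 × 0.019) + 543 = 294849/0.076 + 543 ≈ 3880135.1 mm ≈ 3880 m.
Far limit Df = s·(H − f)/(H − s) = 208000 × (3880135.1 − 543) / (3880135.1 − 208000) = 208000 × 3879592.1 / 3672135.1 ≈ 219751 mm ≈ 220 m.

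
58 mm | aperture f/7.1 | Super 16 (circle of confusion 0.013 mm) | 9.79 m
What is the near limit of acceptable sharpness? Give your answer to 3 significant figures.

7.73 m

Hyperfocal distance H = f²/(N·c) + f = 58²/(7.1 × 0.013) + 58 = 3364/0.0923 + 58 ≈ 36504.4 mm ≈ 36.50 m.
Near limit Dn = s·(H − f)/(H + s − 2f) = 9790 × (36504.4 − 58) / (36504.4 + 9790 − 2 × 58) = 9790 × 36446.4 / 46178.4 ≈ 7726.8 mm ≈ 7.73 m.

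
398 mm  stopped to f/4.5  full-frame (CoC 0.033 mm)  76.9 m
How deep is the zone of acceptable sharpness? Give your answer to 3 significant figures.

Hyperfocal distance H = f²/(N·c) + f = 398²/(4.5 × 0.033) + 398 = 158404/0.1485 + 398 ≈ 1067091.6 mm ≈ 1067 m.
Near limit Dn = s·(H − f)/(H + s − 2f) = 76900 × (1067091.6 − 398) / (1067091.6 + 76900 − 2 × 398) = 76900 × 1066693.6 / 1143195.6 ≈ 71754 mm.
Far limit Df = s·(H − f)/(H − s) = 76900 × (1067091.6 − 398) / (1067091.6 − 76900) = 76900 × 1066693.6 / 990191.6 ≈ 82841 mm.
Depth of field = Df − Dn = 82841 − 71754 ≈ 11087 mm ≈ 11.1 m.

11.1 m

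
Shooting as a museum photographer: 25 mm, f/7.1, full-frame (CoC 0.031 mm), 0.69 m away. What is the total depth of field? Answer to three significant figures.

Hyperfocal distance H = f²/(N·c) + f = 25²/(7.1 × 0.031) + 25 = 625/0.2201 + 25 ≈ 2864.6 mm ≈ 2.865 m.
Near limit Dn = s·(H − f)/(H + s − 2f) = 690 × (2864.6 − 25) / (2864.6 + 690 − 2 × 25) = 690 × 2839.6 / 3504.6 ≈ 559.07 mm.
Far limit Df = s·(H − f)/(H − s) = 690 × (2864.6 − 25) / (2864.6 − 690) = 690 × 2839.6 / 2174.6 ≈ 901.00 mm.
Depth of field = Df − Dn = 901.00 − 559.07 ≈ 341.93 mm.

342 mm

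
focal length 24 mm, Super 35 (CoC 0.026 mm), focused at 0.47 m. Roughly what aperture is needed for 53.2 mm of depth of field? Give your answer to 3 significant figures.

f/2.80

Write h = H − f = f²/(N·c). The thin-lens limits are Dn = s·h/(h + (s−f)) and Df = s·h/(h − (s−f)), so DoF = Df − Dn = 2·s·(s−f)·h / (h² − (s−f)²).
That is a quadratic in h: DoF·h² − 2·s·(s−f)·h − DoF·(s−f)² = 0 ⇒ h = (s−f)·(s + √(s² + DoF²)) / DoF = 446 × (470 + √(470² + 53.2²)) / 53.2 = 446 × (470 + 473.001) / 53.2 ≈ 7905.6 mm.
Then N = f²/(c·h) = 24² / (0.026 × 7905.6) = 576 / 205.55 ≈ 2.80.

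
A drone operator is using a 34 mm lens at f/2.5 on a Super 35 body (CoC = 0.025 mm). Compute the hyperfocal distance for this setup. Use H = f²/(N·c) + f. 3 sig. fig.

18.5 m

Hyperfocal distance H = f²/(N·c) + f = 34²/(2.5 × 0.025) + 34 = 1156/0.0625 + 34 ≈ 18530.0 mm ≈ 18.5 m.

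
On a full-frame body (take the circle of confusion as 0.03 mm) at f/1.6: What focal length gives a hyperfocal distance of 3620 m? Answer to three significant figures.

417 mm

From H = f²/(N·c) + f, with f ≪ H: f ≈ √(H·N·c) = √(3620000 × 1.6 × 0.03) = √173760 ≈ 416.8 mm.
The +f correction barely moves this — solving exactly, f² + N·c·f − N·c·H = 0 ⇒ f = (−N·c + √((N·c)² + 4·N·c·H))/2 = (−0.048 + √695040)/2 ≈ 416.82 mm, so f ≈ 417 mm.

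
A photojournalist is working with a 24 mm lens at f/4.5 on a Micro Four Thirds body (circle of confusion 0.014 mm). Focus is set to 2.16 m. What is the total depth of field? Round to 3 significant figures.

1.07 m

Hyperfocal distance H = f²/(N·c) + f = 24²/(4.5 × 0.014) + 24 = 576/0.063 + 24 ≈ 9166.9 mm ≈ 9.167 m.
Near limit Dn = s·(H − f)/(H + s − 2f) = 2160 × (9166.9 − 24) / (9166.9 + 2160 − 2 × 24) = 2160 × 9142.9 / 11278.9 ≈ 1750.9 mm.
Far limit Df = s·(H − f)/(H − s) = 2160 × (9166.9 − 24) / (9166.9 − 2160) = 2160 × 9142.9 / 7006.9 ≈ 2818.5 mm.
Depth of field = Df − Dn = 2818.5 − 1750.9 ≈ 1067.6 mm ≈ 1.07 m.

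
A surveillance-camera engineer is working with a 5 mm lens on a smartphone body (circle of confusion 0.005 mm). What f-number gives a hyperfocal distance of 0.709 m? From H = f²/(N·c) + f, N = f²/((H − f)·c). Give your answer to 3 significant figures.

Rearrange H = f²/(N·c) + f for N: N = f² / ((H − f)·c).
N = 5² / ((709 − 5) × 0.005) = 25 / 3.520 ≈ 7.10.

f/7.10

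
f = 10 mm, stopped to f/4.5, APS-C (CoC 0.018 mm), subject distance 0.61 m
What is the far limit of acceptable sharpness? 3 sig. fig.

1.19 m

Hyperfocal distance H = f²/(N·c) + f = 10²/(4.5 × 0.018) + 10 = 100/0.081 + 10 ≈ 1244.6 mm ≈ 1.245 m.
Far limit Df = s·(H − f)/(H − s) = 610 × (1244.6 − 10) / (1244.6 − 610) = 610 × 1234.6 / 634.6 ≈ 1186.8 mm ≈ 1.19 m.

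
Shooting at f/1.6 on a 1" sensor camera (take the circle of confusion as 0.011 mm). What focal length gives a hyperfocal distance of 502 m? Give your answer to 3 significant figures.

From H = f²/(N·c) + f, with f ≪ H: f ≈ √(H·N·c) = √(502000 × 1.6 × 0.011) = √8835.2 ≈ 94.00 mm.
The +f correction barely moves this — solving exactly, f² + N·c·f − N·c·H = 0 ⇒ f = (−N·c + √((N·c)² + 4·N·c·H))/2 = (−0.0176 + √35341)/2 ≈ 93.987 mm, so f ≈ 94.0 mm.

94.0 mm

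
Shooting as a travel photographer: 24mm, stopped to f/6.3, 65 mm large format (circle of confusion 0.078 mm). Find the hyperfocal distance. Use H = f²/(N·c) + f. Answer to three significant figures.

Hyperfocal distance H = f²/(N·c) + f = 24²/(6.3 × 0.078) + 24 = 576/0.4914 + 24 ≈ 1196.2 mm ≈ 1.20 m.

1.20 m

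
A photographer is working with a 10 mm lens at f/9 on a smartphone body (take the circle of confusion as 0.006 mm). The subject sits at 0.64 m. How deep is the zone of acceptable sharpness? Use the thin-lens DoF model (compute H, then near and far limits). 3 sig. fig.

492 mm

Hyperfocal distance H = f²/(N·c) + f = 10²/(9 × 0.006) + 10 = 100/0.054 + 10 ≈ 1861.9 mm ≈ 1.862 m.
Near limit Dn = s·(H − f)/(H + s − 2f) = 640 × (1861.9 − 10) / (1861.9 + 640 − 2 × 10) = 640 × 1851.9 / 2481.9 ≈ 477.54 mm.
Far limit Df = s·(H − f)/(H − s) = 640 × (1861.9 − 10) / (1861.9 − 640) = 640 × 1851.9 / 1221.9 ≈ 969.99 mm.
Depth of field = Df − Dn = 969.99 − 477.54 ≈ 492.45 mm.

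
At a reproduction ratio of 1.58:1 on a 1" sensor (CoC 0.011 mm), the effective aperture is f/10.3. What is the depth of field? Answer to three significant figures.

At magnification m, DoF ≈ 2·N_eff·c/m² = 2 × 10.3 × 0.011 / 1.58² = 0.2266 / 2.496 ≈ 0.0908 mm.

0.0908 mm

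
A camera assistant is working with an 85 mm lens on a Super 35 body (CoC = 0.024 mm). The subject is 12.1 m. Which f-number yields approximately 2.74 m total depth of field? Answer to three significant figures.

f/2.80

Write h = H − f = f²/(N·c). The thin-lens limits are Dn = s·h/(h + (s−f)) and Df = s·h/(h − (s−f)), so DoF = Df − Dn = 2·s·(s−f)·h / (h² − (s−f)²).
That is a quadratic in h: DoF·h² − 2·s·(s−f)·h − DoF·(s−f)² = 0 ⇒ h = (s−f)·(s + √(s² + DoF²)) / DoF = 12015 × (12100 + √(12100² + 2740²)) / 2740 = 12015 × (12100 + 12406.4) / 2740 ≈ 107461 mm.
Then N = f²/(c·h) = 85² / (0.024 × 107461) = 7225 / 2579.1 ≈ 2.80.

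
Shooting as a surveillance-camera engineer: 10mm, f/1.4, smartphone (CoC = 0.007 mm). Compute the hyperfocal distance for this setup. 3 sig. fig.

Hyperfocal distance H = f²/(N·c) + f = 10²/(1.4 × 0.007) + 10 = 100/0.0098 + 10 ≈ 10214.1 mm ≈ 10.2 m.

10.2 m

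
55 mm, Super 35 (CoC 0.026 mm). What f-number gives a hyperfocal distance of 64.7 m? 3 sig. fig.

f/1.80

Rearrange H = f²/(N·c) + f for N: N = f² / ((H − f)·c).
N = 55² / ((64700 − 55) × 0.026) = 3025 / 1681 ≈ 1.80.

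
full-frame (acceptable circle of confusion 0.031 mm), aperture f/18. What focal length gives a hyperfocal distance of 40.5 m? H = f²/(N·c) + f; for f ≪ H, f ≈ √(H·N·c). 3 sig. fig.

150 mm

From H = f²/(N·c) + f, with f ≪ H: f ≈ √(H·N·c) = √(40500 × 18 × 0.031) = √22599 ≈ 150.3 mm.
The +f correction barely moves this — solving exactly, f² + N·c·f − N·c·H = 0 ⇒ f = (−N·c + √((N·c)² + 4·N·c·H))/2 = (−0.558 + √90396)/2 ≈ 150.05 mm, so f ≈ 150 mm.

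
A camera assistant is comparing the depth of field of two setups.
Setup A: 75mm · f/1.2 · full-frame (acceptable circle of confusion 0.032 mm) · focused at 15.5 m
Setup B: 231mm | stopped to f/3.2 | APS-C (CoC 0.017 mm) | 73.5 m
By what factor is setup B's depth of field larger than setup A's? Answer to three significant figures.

Setup A: H = 75²/(1.2×0.032) + 75 ≈ 146559.4 mm; DoF = Df − Dn = 17324.3 − 14023.3 ≈ 3301.0 mm.
Setup B: H = 231²/(3.2×0.017) + 231 ≈ 981131.7 mm; DoF = Df − Dn = 79433 − 68391 ≈ 11042 mm.
Ratio = 11042 / 3301.0 ≈ 3.35.

3.35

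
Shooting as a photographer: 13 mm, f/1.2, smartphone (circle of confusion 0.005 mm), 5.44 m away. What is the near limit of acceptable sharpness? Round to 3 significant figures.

4.56 m

Hyperfocal distance H = f²/(N·c) + f = 13²/(1.2 × 0.005) + 13 = 169/0.006 + 13 ≈ 28179.7 mm ≈ 28.18 m.
Near limit Dn = s·(H − f)/(H + s − 2f) = 5440 × (28179.7 − 13) / (28179.7 + 5440 − 2 × 13) = 5440 × 28166.7 / 33593.7 ≈ 4561.2 mm ≈ 4.56 m.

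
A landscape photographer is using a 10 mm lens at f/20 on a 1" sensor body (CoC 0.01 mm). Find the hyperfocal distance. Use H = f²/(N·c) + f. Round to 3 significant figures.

Hyperfocal distance H = f²/(N·c) + f = 10²/(20 × 0.01) + 10 = 100/0.2 + 10 ≈ 510.0 mm ≈ 0.510 m.

0.510 m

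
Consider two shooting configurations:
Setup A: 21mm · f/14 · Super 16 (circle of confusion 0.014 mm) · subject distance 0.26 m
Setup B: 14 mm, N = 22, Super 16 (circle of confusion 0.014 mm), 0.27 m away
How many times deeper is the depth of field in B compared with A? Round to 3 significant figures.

4.64

Setup A: H = 21²/(14×0.014) + 21 ≈ 2271.0 mm; DoF = Df − Dn = 290.900 − 235.034 ≈ 55.866 mm.
Setup B: H = 14²/(22×0.014) + 14 ≈ 650.4 mm; DoF = Df − Dn = 451.72 − 192.54 ≈ 259.18 mm.
Ratio = 259.18 / 55.866 ≈ 4.64.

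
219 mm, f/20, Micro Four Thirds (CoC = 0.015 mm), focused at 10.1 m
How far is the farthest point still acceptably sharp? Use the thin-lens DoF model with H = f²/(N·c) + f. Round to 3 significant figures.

Hyperfocal distance H = f²/(N·c) + f = 219²/(20 × 0.015) + 219 = 47961/0.3 + 219 ≈ 160089.0 mm ≈ 160.1 m.
Far limit Df = s·(H − f)/(H − s) = 10100 × (160089.0 − 219) / (160089.0 − 10100) = 10100 × 159870.0 / 149989.0 ≈ 10765 mm ≈ 10.8 m.

10.8 m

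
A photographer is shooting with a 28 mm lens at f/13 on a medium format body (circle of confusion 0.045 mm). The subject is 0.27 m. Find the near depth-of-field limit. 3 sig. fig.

229 mm

Hyperfocal distance H = f²/(N·c) + f = 28²/(13 × 0.045) + 28 = 784/0.585 + 28 ≈ 1368.2 mm ≈ 1.368 m.
Near limit Dn = s·(H − f)/(H + s − 2f) = 270 × (1368.2 − 28) / (1368.2 + 270 − 2 × 28) = 270 × 1340.2 / 1582.2 ≈ 228.70 mm.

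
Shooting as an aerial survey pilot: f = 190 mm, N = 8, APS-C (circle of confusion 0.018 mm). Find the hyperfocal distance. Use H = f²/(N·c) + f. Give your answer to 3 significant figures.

Hyperfocal distance H = f²/(N·c) + f = 190²/(8 × 0.018) + 190 = 36100/0.144 + 190 ≈ 250884.4 mm ≈ 251 m.

251 m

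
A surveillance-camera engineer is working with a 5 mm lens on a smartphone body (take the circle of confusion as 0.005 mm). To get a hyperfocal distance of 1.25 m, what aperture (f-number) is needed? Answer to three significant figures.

f/4.02

Rearrange H = f²/(N·c) + f for N: N = f² / ((H − f)·c).
N = 5² / ((1250 − 5) × 0.005) = 25 / 6.225 ≈ 4.02.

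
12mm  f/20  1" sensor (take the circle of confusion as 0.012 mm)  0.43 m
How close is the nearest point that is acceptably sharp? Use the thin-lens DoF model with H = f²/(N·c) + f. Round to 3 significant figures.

253 mm

Hyperfocal distance H = f²/(N·c) + f = 12²/(20 × 0.012) + 12 = 144/0.24 + 12 ≈ 612.0 mm ≈ 0.612 m.
Near limit Dn = s·(H − f)/(H + s − 2f) = 430 × (612.0 − 12) / (612.0 + 430 − 2 × 12) = 430 × 600.0 / 1018.0 ≈ 253.44 mm.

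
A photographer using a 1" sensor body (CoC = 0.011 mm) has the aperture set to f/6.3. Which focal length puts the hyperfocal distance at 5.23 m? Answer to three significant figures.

19.0 mm

From H = f²/(N·c) + f, with f ≪ H: f ≈ √(H·N·c) = √(5230 × 6.3 × 0.011) = √362.44 ≈ 19.04 mm.
The +f correction barely moves this — solving exactly, f² + N·c·f − N·c·H = 0 ⇒ f = (−N·c + √((N·c)² + 4·N·c·H))/2 = (−0.0693 + √1449.8)/2 ≈ 19.003 mm, so f ≈ 19.0 mm.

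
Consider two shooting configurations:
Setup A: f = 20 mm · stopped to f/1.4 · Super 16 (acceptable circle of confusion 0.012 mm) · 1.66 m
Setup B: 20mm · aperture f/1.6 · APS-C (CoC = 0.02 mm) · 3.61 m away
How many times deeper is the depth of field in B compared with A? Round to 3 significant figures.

9.84

Setup A: H = 20²/(1.4×0.012) + 20 ≈ 23829.5 mm; DoF = Df − Dn = 1782.80 − 1553.03 ≈ 229.77 mm.
Setup B: H = 20²/(1.6×0.02) + 20 ≈ 12520.0 mm; DoF = Df − Dn = 5064.5 − 2804.5 ≈ 2260.0 mm.
Ratio = 2260.0 / 229.77 ≈ 9.84.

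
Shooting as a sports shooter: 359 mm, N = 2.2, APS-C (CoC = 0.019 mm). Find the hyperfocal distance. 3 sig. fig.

3080 m

Hyperfocal distance H = f²/(N·c) + f = 359²/(2.2 × 0.019) + 359 = 128881/0.0418 + 359 ≈ 3083636.5 mm ≈ 3080 m.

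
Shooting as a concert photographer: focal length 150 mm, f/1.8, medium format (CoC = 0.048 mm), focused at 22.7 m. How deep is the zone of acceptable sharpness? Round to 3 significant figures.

Hyperfocal distance H = f²/(N·c) + f = 150²/(1.8 × 0.048) + 150 = 22500/0.0864 + 150 ≈ 260566.7 mm ≈ 260.6 m.
Near limit Dn = s·(H − f)/(H + s − 2f) = 22700 × (260566.7 − 150) / (260566.7 + 22700 − 2 × 150) = 22700 × 260416.7 / 282966.7 ≈ 20891.0 mm.
Far limit Df = s·(H − f)/(H − s) = 22700 × (260566.7 − 150) / (260566.7 − 22700) = 22700 × 260416.7 / 237866.7 ≈ 24852.0 mm.
Depth of field = Df − Dn = 24852.0 − 20891.0 ≈ 3961.0 mm ≈ 3.96 m.

3.96 m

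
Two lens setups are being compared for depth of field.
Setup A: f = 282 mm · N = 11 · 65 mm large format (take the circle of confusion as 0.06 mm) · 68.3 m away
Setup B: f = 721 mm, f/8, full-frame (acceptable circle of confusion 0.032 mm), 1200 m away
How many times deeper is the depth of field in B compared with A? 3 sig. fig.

Setup A: H = 282²/(11×0.06) + 282 ≈ 120772.9 mm; DoF = Df − Dn = 156834 − 43656 ≈ 113178 mm.
Setup B: H = 721²/(8×0.032) + 721 ≈ 2031349.9 mm; DoF = Df − Dn = 2931082 − 754435 ≈ 2176647 mm.
Ratio = 2176647 / 113178 ≈ 19.2.

19.2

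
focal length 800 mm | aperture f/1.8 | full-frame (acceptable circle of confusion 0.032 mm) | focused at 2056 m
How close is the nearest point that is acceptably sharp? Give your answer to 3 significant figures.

1740 m

Hyperfocal distance H = f²/(N·c) + f = 800²/(1.8 × 0.032) + 800 = 640000/0.0576 + 800 ≈ 11111911.1 mm ≈ 11112 m.
Near limit Dn = s·(H − f)/(H + s − 2f) = 2056000 × (11111911.1 − 800) / (11111911.1 + 2056000 − 2 × 800) = 2056000 × 11111111.1 / 13166311.1 ≈ 1735068 mm ≈ 1740 m.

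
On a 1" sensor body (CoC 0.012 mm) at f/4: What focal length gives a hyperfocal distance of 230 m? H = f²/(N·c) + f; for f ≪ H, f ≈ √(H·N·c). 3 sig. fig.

105 mm

From H = f²/(N·c) + f, with f ≪ H: f ≈ √(H·N·c) = √(230000 × 4 × 0.012) = √11040 ≈ 105.1 mm.
The +f correction barely moves this — solving exactly, f² + N·c·f − N·c·H = 0 ⇒ f = (−N·c + √((N·c)² + 4·N·c·H))/2 = (−0.048 + √44160)/2 ≈ 105.05 mm, so f ≈ 105 mm.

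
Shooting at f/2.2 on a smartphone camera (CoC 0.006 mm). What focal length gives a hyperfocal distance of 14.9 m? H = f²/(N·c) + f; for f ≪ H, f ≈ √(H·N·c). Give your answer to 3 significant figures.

14.0 mm

From H = f²/(N·c) + f, with f ≪ H: f ≈ √(H·N·c) = √(14900 × 2.2 × 0.006) = √196.68 ≈ 14.02 mm.
The +f correction barely moves this — solving exactly, f² + N·c·f − N·c·H = 0 ⇒ f = (−N·c + √((N·c)² + 4·N·c·H))/2 = (−0.0132 + √786.72)/2 ≈ 14.018 mm, so f ≈ 14.0 mm.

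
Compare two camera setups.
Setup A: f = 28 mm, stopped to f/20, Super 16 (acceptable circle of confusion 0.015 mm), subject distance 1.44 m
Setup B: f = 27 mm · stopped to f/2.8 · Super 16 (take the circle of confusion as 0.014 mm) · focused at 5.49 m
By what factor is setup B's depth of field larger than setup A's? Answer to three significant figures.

1.61

Setup A: H = 28²/(20×0.015) + 28 ≈ 2641.3 mm; DoF = Df − Dn = 3132.5 − 934.9 ≈ 2197.6 mm.
Setup B: H = 27²/(2.8×0.014) + 27 ≈ 18623.9 mm; DoF = Df − Dn = 7773.5 − 4243.5 ≈ 3530.0 mm.
Ratio = 3530.0 / 2197.6 ≈ 1.61.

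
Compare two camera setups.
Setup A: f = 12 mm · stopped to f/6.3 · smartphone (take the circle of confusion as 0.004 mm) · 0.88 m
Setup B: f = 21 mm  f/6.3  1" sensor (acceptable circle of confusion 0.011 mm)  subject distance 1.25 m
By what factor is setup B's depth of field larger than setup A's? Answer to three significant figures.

1.83

Setup A: H = 12²/(6.3×0.004) + 12 ≈ 5726.3 mm; DoF = Df − Dn = 1037.61 − 763.96 ≈ 273.65 mm.
Setup B: H = 21²/(6.3×0.011) + 21 ≈ 6384.6 mm; DoF = Df − Dn = 1549.19 − 1047.67 ≈ 501.52 mm.
Ratio = 501.52 / 273.65 ≈ 1.83.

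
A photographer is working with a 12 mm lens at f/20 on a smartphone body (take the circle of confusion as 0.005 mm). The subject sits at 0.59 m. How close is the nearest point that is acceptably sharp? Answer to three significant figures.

421 mm

Hyperfocal distance H = f²/(N·c) + f = 12²/(20 × 0.005) + 12 = 144/0.1 + 12 ≈ 1452.0 mm ≈ 1.452 m.
Near limit Dn = s·(H − f)/(H + s − 2f) = 590 × (1452.0 − 12) / (1452.0 + 590 − 2 × 12) = 590 × 1440.0 / 2018.0 ≈ 421.01 mm.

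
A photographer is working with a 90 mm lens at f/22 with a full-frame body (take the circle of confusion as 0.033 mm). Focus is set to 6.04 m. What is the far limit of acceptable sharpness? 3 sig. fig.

12.9 m

Hyperfocal distance H = f²/(N·c) + f = 90²/(22 × 0.033) + 90 = 8100/0.726 + 90 ≈ 11247.0 mm ≈ 11.25 m.
Far limit Df = s·(H − f)/(H − s) = 6040 × (11247.0 − 90) / (11247.0 − 6040) = 6040 × 11157.0 / 5207.0 ≈ 12942 mm ≈ 12.9 m.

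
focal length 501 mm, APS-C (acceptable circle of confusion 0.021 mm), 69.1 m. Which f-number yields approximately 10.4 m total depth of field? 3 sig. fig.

Write h = H − f = f²/(N·c). The thin-lens limits are Dn = s·h/(h + (s−f)) and Df = s·h/(h − (s−f)), so DoF = Df − Dn = 2·s·(s−f)·h / (h² − (s−f)²).
That is a quadratic in h: DoF·h² − 2·s·(s−f)·h − DoF·(s−f)² = 0 ⇒ h = (s−f)·(s + √(s² + DoF²)) / DoF = 68599 × (69100 + √(69100² + 10400²)) / 10400 = 68599 × (69100 + 69878.3) / 10400 ≈ 916709 mm.
Then N = f²/(c·h) = 501² / (0.021 × 916709) = 251001 / 19251 ≈ 13.

f/13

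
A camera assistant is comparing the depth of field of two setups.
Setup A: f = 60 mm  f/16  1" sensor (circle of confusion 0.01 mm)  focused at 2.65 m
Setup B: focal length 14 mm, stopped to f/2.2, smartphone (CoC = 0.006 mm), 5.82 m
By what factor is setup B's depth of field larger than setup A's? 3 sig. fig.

Setup A: H = 60²/(16×0.01) + 60 ≈ 22560.0 mm; DoF = Df − Dn = 2994.73 − 2376.44 ≈ 618.29 mm.
Setup B: H = 14²/(2.2×0.006) + 14 ≈ 14862.5 mm; DoF = Df − Dn = 9556.9 − 4184.0 ≈ 5372.9 mm.
Ratio = 5372.9 / 618.29 ≈ 8.69.

8.69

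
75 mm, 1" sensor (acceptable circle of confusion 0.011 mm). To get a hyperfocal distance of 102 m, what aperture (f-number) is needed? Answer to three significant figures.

Rearrange H = f²/(N·c) + f for N: N = f² / ((H − f)·c).
N = 75² / ((102000 − 75) × 0.011) = 5625 / 1121 ≈ 5.02.

f/5.02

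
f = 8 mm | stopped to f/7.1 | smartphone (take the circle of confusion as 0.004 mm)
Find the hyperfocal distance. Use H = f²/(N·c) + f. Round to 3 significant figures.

Hyperfocal distance H = f²/(N·c) + f = 8²/(7.1 × 0.004) + 8 = 64/0.0284 + 8 ≈ 2261.5 mm ≈ 2.26 m.

2.26 m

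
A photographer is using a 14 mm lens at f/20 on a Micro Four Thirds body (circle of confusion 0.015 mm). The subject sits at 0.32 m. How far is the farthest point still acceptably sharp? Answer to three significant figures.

0.602 m

Hyperfocal distance H = f²/(N·c) + f = 14²/(20 × 0.015) + 14 = 196/0.3 + 14 ≈ 667.3 mm ≈ 0.667 m.
Far limit Df = s·(H − f)/(H − s) = 320 × (667.3 − 14) / (667.3 − 320) = 320 × 653.3 / 347.3 ≈ 601.92 mm ≈ 0.602 m.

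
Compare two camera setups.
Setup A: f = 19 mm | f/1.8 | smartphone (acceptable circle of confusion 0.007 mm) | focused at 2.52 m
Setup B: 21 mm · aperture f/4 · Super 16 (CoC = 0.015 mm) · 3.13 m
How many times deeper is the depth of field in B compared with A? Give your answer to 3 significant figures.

7.27

Setup A: H = 19²/(1.8×0.007) + 19 ≈ 28669.8 mm; DoF = Df − Dn = 2761.02 − 2317.68 ≈ 443.34 mm.
Setup B: H = 21²/(4×0.015) + 21 ≈ 7371.0 mm; DoF = Df − Dn = 5424.5 − 2199.6 ≈ 3224.9 mm.
Ratio = 3224.9 / 443.34 ≈ 7.27.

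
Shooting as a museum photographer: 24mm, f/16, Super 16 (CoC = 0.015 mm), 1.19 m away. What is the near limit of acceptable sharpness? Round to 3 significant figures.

0.801 m

Hyperfocal distance H = f²/(N·c) + f = 24²/(16 × 0.015) + 24 = 576/0.24 + 24 ≈ 2424.0 mm ≈ 2.424 m.
Near limit Dn = s·(H − f)/(H + s − 2f) = 1190 × (2424.0 − 24) / (2424.0 + 1190 − 2 × 24) = 1190 × 2400.0 / 3566.0 ≈ 800.90 mm ≈ 0.801 m.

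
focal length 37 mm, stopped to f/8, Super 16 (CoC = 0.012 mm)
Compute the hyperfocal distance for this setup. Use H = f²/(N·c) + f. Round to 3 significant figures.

14.3 m

Hyperfocal distance H = f²/(N·c) + f = 37²/(8 × 0.012) + 37 = 1369/0.096 + 37 ≈ 14297.4 mm ≈ 14.3 m.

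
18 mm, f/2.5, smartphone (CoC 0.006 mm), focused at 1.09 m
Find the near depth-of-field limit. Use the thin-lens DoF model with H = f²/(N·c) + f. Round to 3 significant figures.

1.04 m

Hyperfocal distance H = f²/(N·c) + f = 18²/(2.5 × 0.006) + 18 = 324/0.015 + 18 ≈ 21618.0 mm ≈ 21.62 m.
Near limit Dn = s·(H − f)/(H + s − 2f) = 1090 × (21618.0 − 18) / (21618.0 + 1090 − 2 × 18) = 1090 × 21600.0 / 22672.0 ≈ 1038.5 mm ≈ 1.04 m.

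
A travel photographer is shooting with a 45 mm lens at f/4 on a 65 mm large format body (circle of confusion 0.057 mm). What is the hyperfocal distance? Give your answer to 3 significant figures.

Hyperfocal distance H = f²/(N·c) + f = 45²/(4 × 0.057) + 45 = 2025/0.228 + 45 ≈ 8926.6 mm ≈ 8.93 m.

8.93 m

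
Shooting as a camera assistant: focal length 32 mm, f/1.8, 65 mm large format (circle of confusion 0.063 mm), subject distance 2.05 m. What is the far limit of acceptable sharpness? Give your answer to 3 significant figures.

2.64 m

Hyperfocal distance H = f²/(N·c) + f = 32²/(1.8 × 0.063) + 32 = 1024/0.1134 + 32 ≈ 9062.0 mm ≈ 9.062 m.
Far limit Df = s·(H − f)/(H − s) = 2050 × (9062.0 − 32) / (9062.0 − 2050) = 2050 × 9030.0 / 7012.0 ≈ 2640.0 mm ≈ 2.64 m.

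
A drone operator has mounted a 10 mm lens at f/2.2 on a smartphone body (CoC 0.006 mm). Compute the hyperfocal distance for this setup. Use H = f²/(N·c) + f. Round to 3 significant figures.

7.59 m

Hyperfocal distance H = f²/(N·c) + f = 10²/(2.2 × 0.006) + 10 = 100/0.0132 + 10 ≈ 7585.8 mm ≈ 7.59 m.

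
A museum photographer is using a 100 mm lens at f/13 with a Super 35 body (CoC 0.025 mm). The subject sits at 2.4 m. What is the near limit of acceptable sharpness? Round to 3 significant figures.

Hyperfocal distance H = f²/(N·c) + f = 100²/(13 × 0.025) + 100 = 10000/0.325 + 100 ≈ 30869.2 mm ≈ 30.87 m.
Near limit Dn = s·(H − f)/(H + s − 2f) = 2400 × (30869.2 − 100) / (30869.2 + 2400 − 2 × 100) = 2400 × 30769.2 / 33069.2 ≈ 2233.1 mm ≈ 2.23 m.

2.23 m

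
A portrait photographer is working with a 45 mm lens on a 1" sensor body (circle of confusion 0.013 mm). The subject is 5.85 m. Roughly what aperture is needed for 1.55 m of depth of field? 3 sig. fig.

f/3.49

Write h = H − f = f²/(N·c). The thin-lens limits are Dn = s·h/(h + (s−f)) and Df = s·h/(h − (s−f)), so DoF = Df − Dn = 2·s·(s−f)·h / (h² − (s−f)²).
That is a quadratic in h: DoF·h² − 2·s·(s−f)·h − DoF·(s−f)² = 0 ⇒ h = (s−f)·(s + √(s² + DoF²)) / DoF = 5805 × (5850 + √(5850² + 1550²)) / 1550 = 5805 × (5850 + 6051.86) / 1550 ≈ 44574 mm.
Then N = f²/(c·h) = 45² / (0.013 × 44574) = 2025 / 579.47 ≈ 3.49.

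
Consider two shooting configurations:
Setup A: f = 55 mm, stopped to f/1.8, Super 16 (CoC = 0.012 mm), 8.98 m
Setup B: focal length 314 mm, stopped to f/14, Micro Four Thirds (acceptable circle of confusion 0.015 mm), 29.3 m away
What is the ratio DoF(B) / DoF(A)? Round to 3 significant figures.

Setup A: H = 55²/(1.8×0.012) + 55 ≈ 140101.3 mm; DoF = Df − Dn = 9591.2 − 8442.0 ≈ 1149.2 mm.
Setup B: H = 314²/(14×0.015) + 314 ≈ 469818.8 mm; DoF = Df − Dn = 31227.9 − 27596.3 ≈ 3631.6 mm.
Ratio = 3631.6 / 1149.2 ≈ 3.16.

3.16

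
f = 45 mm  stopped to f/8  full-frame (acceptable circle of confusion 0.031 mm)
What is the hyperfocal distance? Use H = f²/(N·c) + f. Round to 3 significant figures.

Hyperfocal distance H = f²/(N·c) + f = 45²/(8 × 0.031) + 45 = 2025/0.248 + 45 ≈ 8210.3 mm ≈ 8.21 m.

8.21 m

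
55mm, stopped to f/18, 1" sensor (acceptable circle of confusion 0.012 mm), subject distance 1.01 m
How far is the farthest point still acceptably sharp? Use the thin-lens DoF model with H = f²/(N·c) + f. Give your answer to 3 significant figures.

1.08 m

Hyperfocal distance H = f²/(N·c) + f = 55²/(18 × 0.012) + 55 = 3025/0.216 + 55 ≈ 14059.6 mm ≈ 14.06 m.
Far limit Df = s·(H − f)/(H − s) = 1010 × (14059.6 − 55) / (14059.6 − 1010) = 1010 × 14004.6 / 13049.6 ≈ 1083.9 mm ≈ 1.08 m.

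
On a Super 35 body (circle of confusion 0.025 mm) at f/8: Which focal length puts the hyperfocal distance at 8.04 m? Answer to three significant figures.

40.0 mm

From H = f²/(N·c) + f, with f ≪ H: f ≈ √(H·N·c) = √(8040 × 8 × 0.025) = √1608.0 ≈ 40.10 mm.
Exact: f² + N·c·f − N·c·H = 0 ⇒ f = (−N·c + √((N·c)² + 4·N·c·H))/2 = (−0.2 + √6432.0)/2 ≈ 40.000 mm ≈ 40.0 mm.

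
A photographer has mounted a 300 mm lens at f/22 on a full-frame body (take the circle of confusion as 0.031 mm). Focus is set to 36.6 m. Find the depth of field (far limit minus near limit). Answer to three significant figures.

Hyperfocal distance H = f²/(N·c) + f = 300²/(22 × 0.031) + 300 = 90000/0.682 + 300 ≈ 132264.8 mm ≈ 132.3 m.
Near limit Dn = s·(H − f)/(H + s − 2f) = 36600 × (132264.8 − 300) / (132264.8 + 36600 − 2 × 300) = 36600 × 131964.8 / 168264.8 ≈ 28704 mm.
Far limit Df = s·(H − f)/(H − s) = 36600 × (132264.8 − 300) / (132264.8 − 36600) = 36600 × 131964.8 / 95664.8 ≈ 50488 mm.
Depth of field = Df − Dn = 50488 − 28704 ≈ 21784 mm ≈ 21.8 m.

21.8 m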